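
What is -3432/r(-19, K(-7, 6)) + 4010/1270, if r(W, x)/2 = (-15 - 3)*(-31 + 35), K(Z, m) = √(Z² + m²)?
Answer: 20567/762 ≈ 26.991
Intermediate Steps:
r(W, x) = -144 (r(W, x) = 2*((-15 - 3)*(-31 + 35)) = 2*(-18*4) = 2*(-72) = -144)
-3432/r(-19, K(-7, 6)) + 4010/1270 = -3432/(-144) + 4010/1270 = -3432*(-1/144) + 4010*(1/1270) = 143/6 + 401/127 = 20567/762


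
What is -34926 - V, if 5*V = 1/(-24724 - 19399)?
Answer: -7705199489/220615 ≈ -34926.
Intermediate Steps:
V = -1/220615 (V = 1/(5*(-24724 - 19399)) = (1/5)/(-44123) = (1/5)*(-1/44123) = -1/220615 ≈ -4.5328e-6)
-34926 - V = -34926 - 1*(-1/220615) = -34926 + 1/220615 = -7705199489/220615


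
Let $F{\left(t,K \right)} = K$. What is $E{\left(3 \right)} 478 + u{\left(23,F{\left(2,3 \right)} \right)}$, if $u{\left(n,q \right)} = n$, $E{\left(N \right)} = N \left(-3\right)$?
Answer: $-4279$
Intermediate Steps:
$E{\left(N \right)} = - 3 N$
$E{\left(3 \right)} 478 + u{\left(23,F{\left(2,3 \right)} \right)} = \left(-3\right) 3 \cdot 478 + 23 = \left(-9\right) 478 + 23 = -4302 + 23 = -4279$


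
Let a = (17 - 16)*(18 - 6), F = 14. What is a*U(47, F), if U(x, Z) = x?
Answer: 564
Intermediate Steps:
a = 12 (a = 1*12 = 12)
a*U(47, F) = 12*47 = 564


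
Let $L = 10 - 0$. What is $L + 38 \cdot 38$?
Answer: $1454$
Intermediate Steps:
$L = 10$ ($L = 10 + 0 = 10$)
$L + 38 \cdot 38 = 10 + 38 \cdot 38 = 10 + 1444 = 1454$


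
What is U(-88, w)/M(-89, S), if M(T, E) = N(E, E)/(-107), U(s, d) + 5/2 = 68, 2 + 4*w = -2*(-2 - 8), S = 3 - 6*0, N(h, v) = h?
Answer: -14017/6 ≈ -2336.2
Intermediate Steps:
S = 3 (S = 3 + 0 = 3)
w = 9/2 (w = -1/2 + (-2*(-2 - 8))/4 = -1/2 + (-2*(-10))/4 = -1/2 + (1/4)*20 = -1/2 + 5 = 9/2 ≈ 4.5000)
U(s, d) = 131/2 (U(s, d) = -5/2 + 68 = 131/2)
M(T, E) = -E/107 (M(T, E) = E/(-107) = E*(-1/107) = -E/107)
U(-88, w)/M(-89, S) = 131/(2*((-1/107*3))) = 131/(2*(-3/107)) = (131/2)*(-107/3) = -14017/6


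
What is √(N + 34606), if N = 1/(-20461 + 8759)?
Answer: √4738835027522/11702 ≈ 186.03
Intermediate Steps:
N = -1/11702 (N = 1/(-11702) = -1/11702 ≈ -8.5455e-5)
√(N + 34606) = √(-1/11702 + 34606) = √(404959411/11702) = √4738835027522/11702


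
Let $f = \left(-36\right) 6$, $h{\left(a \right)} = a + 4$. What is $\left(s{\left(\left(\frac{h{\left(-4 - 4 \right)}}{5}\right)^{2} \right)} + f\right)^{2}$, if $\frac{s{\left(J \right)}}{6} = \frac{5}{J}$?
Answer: $\frac{1830609}{64} \approx 28603.0$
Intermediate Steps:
$h{\left(a \right)} = 4 + a$
$f = -216$
$s{\left(J \right)} = \frac{30}{J}$ ($s{\left(J \right)} = 6 \frac{5}{J} = \frac{30}{J}$)
$\left(s{\left(\left(\frac{h{\left(-4 - 4 \right)}}{5}\right)^{2} \right)} + f\right)^{2} = \left(\frac{30}{\left(\frac{4 - 8}{5}\right)^{2}} - 216\right)^{2} = \left(\frac{30}{\left(\left(4 - 8\right) \frac{1}{5}\right)^{2}} - 216\right)^{2} = \left(\frac{30}{\left(\left(-4\right) \frac{1}{5}\right)^{2}} - 216\right)^{2} = \left(\frac{30}{\left(- \frac{4}{5}\right)^{2}} - 216\right)^{2} = \left(\frac{30}{\frac{16}{25}} - 216\right)^{2} = \left(30 \cdot \frac{25}{16} - 216\right)^{2} = \left(\frac{375}{8} - 216\right)^{2} = \left(- \frac{1353}{8}\right)^{2} = \frac{1830609}{64}$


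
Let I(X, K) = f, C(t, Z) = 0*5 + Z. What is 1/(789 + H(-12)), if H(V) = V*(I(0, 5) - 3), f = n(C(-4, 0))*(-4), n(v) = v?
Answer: 1/825 ≈ 0.0012121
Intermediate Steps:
C(t, Z) = Z (C(t, Z) = 0 + Z = Z)
f = 0 (f = 0*(-4) = 0)
I(X, K) = 0
H(V) = -3*V (H(V) = V*(0 - 3) = V*(-3) = -3*V)
1/(789 + H(-12)) = 1/(789 - 3*(-12)) = 1/(789 + 36) = 1/825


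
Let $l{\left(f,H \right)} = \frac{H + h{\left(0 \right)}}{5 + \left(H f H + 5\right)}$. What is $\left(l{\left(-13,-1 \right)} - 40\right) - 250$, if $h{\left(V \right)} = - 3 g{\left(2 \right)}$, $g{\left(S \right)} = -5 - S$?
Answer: $- \frac{890}{3} \approx -296.67$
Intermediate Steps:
$h{\left(V \right)} = 21$ ($h{\left(V \right)} = - 3 \left(-5 - 2\right) = \left(-3\right) \left(-7\right) = 21$)
$l{\left(f,H \right)} = \frac{21 + H}{10 + f H^{2}}$ ($l{\left(f,H \right)} = \frac{H + 21}{5 + \left(H f H + 5\right)} = \frac{21 + H}{5 + \left(f H^{2} + 5\right)} = \frac{21 + H}{5 + \left(5 + f H^{2}\right)} = \frac{21 + H}{10 + f H^{2}}$)
$\left(l{\left(-13,-1 \right)} - 40\right) - 250 = \left(\frac{21 - 1}{10 - 13 \left(-1\right)^{2}} - 40\right) - 250 = \left(\frac{1}{10 - 13} \cdot 20 - 40\right) - 250 = \left(\frac{1}{-3} \cdot 20 - 40\right) - 250 = \left(\left(- \frac{1}{3}\right) 20 - 40\right) - 250 = \left(- \frac{20}{3} - 40\right) - 250 = - \frac{140}{3} - 250 = - \frac{890}{3}$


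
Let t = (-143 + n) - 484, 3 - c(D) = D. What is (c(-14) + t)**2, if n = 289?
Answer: 103041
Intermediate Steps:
c(D) = 3 - D
t = -338 (t = (-143 + 289) - 484 = 146 - 484 = -338)
(c(-14) + t)**2 = ((3 - 1*(-14)) - 338)**2 = ((3 + 14) - 338)**2 = (17 - 338)**2 = (-321)**2 = 103041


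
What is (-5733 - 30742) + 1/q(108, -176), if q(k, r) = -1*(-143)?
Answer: -5215924/143 ≈ -36475.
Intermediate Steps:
q(k, r) = 143
(-5733 - 30742) + 1/q(108, -176) = (-5733 - 30742) + 1/143 = -36475 + 1/143 = -5215924/143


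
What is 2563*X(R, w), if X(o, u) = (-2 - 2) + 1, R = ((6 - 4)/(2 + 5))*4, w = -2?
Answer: -7689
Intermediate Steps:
R = 8/7 (R = (2/7)*4 = 8/7 ≈ 1.1429)
X(o, u) = -3 (X(o, u) = -4 + 1 = -3)
2563*X(R, w) = 2563*(-3) = -7689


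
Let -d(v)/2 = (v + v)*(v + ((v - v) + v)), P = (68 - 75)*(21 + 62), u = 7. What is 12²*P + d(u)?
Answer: -84056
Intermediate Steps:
P = -581 (P = -7*83 = -581)
d(v) = -8*v² (d(v) = -2*(v + v)*(v + ((v - v) + v)) = -2*2*v*(v + (0 + v)) = -2*2*v*(v + v) = -2*2*v*2*v = -8*v²)
12²*P + d(u) = 12²*(-581) - 8*7² = 144*(-581) - 8*49 = -83664 - 392 = -84056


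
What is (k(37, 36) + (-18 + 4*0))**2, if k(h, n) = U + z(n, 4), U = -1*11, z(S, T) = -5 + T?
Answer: 900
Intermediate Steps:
U = -11
k(h, n) = -12 (k(h, n) = -11 + (-5 + 4) = -11 - 1 = -12)
(k(37, 36) + (-18 + 4*0))**2 = (-12 + (-18 + 4*0))**2 = (-12 + (-18 + 0))**2 = (-12 - 18)**2 = (-30)**2 = 900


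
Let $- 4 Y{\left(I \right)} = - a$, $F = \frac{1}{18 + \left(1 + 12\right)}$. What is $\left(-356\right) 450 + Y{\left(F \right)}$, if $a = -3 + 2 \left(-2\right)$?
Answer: $- \frac{640807}{4} \approx -1.602 \cdot 10^{5}$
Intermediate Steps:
$a = -7$ ($a = -3 - 4 = -7$)
$F = \frac{1}{31}$ ($F = \frac{1}{18 + 13} = \frac{1}{31} \approx 0.032258$)
$Y{\left(I \right)} = - \frac{7}{4}$ ($Y{\left(I \right)} = - \frac{\left(-1\right) \left(-7\right)}{4} = \left(- \frac{1}{4}\right) 7 = - \frac{7}{4}$)
$\left(-356\right) 450 + Y{\left(F \right)} = \left(-356\right) 450 - \frac{7}{4} = -160200 - \frac{7}{4} = - \frac{640807}{4}$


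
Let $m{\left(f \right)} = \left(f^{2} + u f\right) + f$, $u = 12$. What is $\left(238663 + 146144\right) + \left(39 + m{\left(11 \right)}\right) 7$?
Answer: $386928$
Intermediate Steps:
$m{\left(f \right)} = f^{2} + 13 f$ ($m{\left(f \right)} = \left(f^{2} + 12 f\right) + f = f^{2} + 13 f$)
$\left(238663 + 146144\right) + \left(39 + m{\left(11 \right)}\right) 7 = \left(238663 + 146144\right) + \left(39 + 11 \left(13 + 11\right)\right) 7 = 384807 + \left(39 + 11 \cdot 24\right) 7 = 384807 + \left(39 + 264\right) 7 = 384807 + 303 \cdot 7 = 384807 + 2121 = 386928$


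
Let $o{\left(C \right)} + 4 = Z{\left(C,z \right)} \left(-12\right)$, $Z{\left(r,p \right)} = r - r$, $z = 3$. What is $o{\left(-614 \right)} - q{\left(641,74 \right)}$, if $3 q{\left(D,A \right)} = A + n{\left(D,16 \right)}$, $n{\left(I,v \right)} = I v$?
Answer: $- \frac{10342}{3} \approx -3447.3$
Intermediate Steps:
$Z{\left(r,p \right)} = 0$
$q{\left(D,A \right)} = \frac{A}{3} + \frac{16 D}{3}$ ($q{\left(D,A \right)} = \frac{A + D 16}{3} = \frac{A + 16 D}{3} = \frac{A}{3} + \frac{16 D}{3}$)
$o{\left(C \right)} = -4$ ($o{\left(C \right)} = -4 + 0 \left(-12\right) = -4 + 0 = -4$)
$o{\left(-614 \right)} - q{\left(641,74 \right)} = -4 - \left(\frac{1}{3} \cdot 74 + \frac{16}{3} \cdot 641\right) = -4 - \left(\frac{74}{3} + \frac{10256}{3}\right) = -4 - \frac{10330}{3} = - \frac{10342}{3}$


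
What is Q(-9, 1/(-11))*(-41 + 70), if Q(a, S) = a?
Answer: -261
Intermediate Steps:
Q(-9, 1/(-11))*(-41 + 70) = -9*(-41 + 70) = -9*29 = -261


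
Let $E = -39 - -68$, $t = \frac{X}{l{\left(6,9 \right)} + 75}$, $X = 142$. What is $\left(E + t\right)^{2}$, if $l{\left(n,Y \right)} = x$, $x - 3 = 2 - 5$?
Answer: $\frac{5368489}{5625} \approx 954.4$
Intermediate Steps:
$x = 0$ ($x = 3 + \left(2 - 5\right) = 3 - 3 = 0$)
$l{\left(n,Y \right)} = 0$
$t = \frac{142}{75}$ ($t = \frac{142}{0 + 75} = \frac{142}{75} \approx 1.8933$)
$E = 29$ ($E = -39 + 68 = 29$)
$\left(E + t\right)^{2} = \left(29 + \frac{142}{75}\right)^{2} = \left(\frac{2317}{75}\right)^{2} = \frac{5368489}{5625}$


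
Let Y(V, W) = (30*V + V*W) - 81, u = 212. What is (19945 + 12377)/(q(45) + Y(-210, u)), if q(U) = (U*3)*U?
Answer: -5387/7471 ≈ -0.72106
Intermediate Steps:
q(U) = 3*U**2 (q(U) = (3*U)*U = 3*U**2)
Y(V, W) = -81 + 30*V + V*W
(19945 + 12377)/(q(45) + Y(-210, u)) = (19945 + 12377)/(3*45**2 + (-81 + 30*(-210) - 210*212)) = 32322/(3*2025 + (-81 - 6300 - 44520)) = 32322/(6075 - 50901) = 32322/(-44826) = 32322*(-1/44826) = -5387/7471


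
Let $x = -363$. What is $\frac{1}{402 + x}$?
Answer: $\frac{1}{39} \approx 0.025641$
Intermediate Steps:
$\frac{1}{402 + x} = \frac{1}{402 - 363} = \frac{1}{39}$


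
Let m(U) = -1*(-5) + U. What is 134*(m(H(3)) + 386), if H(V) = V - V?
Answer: 52394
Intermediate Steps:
H(V) = 0
m(U) = 5 + U
134*(m(H(3)) + 386) = 134*((5 + 0) + 386) = 134*(5 + 386) = 134*391 = 52394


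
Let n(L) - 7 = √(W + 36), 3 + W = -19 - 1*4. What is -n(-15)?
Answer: -7 - √10 ≈ -10.162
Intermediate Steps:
W = -26 (W = -3 + (-19 - 1*4) = -3 + (-19 - 4) = -3 - 23 = -26)
n(L) = 7 + √10 (n(L) = 7 + √(-26 + 36) = 7 + √10)
-n(-15) = -(7 + √10) = -7 - √10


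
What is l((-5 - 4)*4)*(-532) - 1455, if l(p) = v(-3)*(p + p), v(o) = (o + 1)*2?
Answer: -154671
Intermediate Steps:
v(o) = 2 + 2*o (v(o) = (1 + o)*2 = 2 + 2*o)
l(p) = -8*p (l(p) = (2 + 2*(-3))*(p + p) = (2 - 6)*(2*p) = -8*p)
l((-5 - 4)*4)*(-532) - 1455 = -8*(-5 - 4)*4*(-532) - 1455 = -(-72)*4*(-532) - 1455 = -8*(-36)*(-532) - 1455 = 288*(-532) - 1455 = -153216 - 1455 = -154671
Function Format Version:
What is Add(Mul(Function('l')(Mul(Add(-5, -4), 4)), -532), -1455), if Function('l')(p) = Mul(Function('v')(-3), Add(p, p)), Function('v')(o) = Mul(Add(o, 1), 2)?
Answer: -154671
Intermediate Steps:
Function('v')(o) = Add(2, Mul(2, o)) (Function('v')(o) = Mul(Add(1, o), 2) = Add(2, Mul(2, o)))
Function('l')(p) = Mul(-8, p) (Function('l')(p) = Mul(Add(2, Mul(2, -3)), Add(p, p)) = Mul(Add(2, -6), Mul(2, p)) = Mul(-4, Mul(2, p)) = Mul(-8, p))
Add(Mul(Function('l')(Mul(Add(-5, -4), 4)), -532), -1455) = Add(Mul(Mul(-8, Mul(Add(-5, -4), 4)), -532), -1455) = Add(Mul(Mul(-8, Mul(-9, 4)), -532), -1455) = Add(Mul(Mul(-8, -36), -532), -1455) = Add(Mul(288, -532), -1455) = Add(-153216, -1455) = -154671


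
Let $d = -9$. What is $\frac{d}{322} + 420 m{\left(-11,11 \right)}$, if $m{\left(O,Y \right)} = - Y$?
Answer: $- \frac{1487649}{322} \approx -4620.0$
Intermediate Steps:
$\frac{d}{322} + 420 m{\left(-11,11 \right)} = - \frac{9}{322} + 420 \left(\left(-1\right) 11\right) = \left(-9\right) \frac{1}{322} + 420 \left(-11\right) = - \frac{9}{322} - 4620 = - \frac{1487649}{322}$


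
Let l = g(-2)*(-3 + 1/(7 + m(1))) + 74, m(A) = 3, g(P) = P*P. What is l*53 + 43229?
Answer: 232681/5 ≈ 46536.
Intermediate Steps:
g(P) = P**2
l = 312/5 (l = (-2)**2*(-3 + 1/(7 + 3)) + 74 = 4*(-3 + 1/10) + 74 = 4*(-29/10) + 74 = -58/5 + 74 = 312/5 ≈ 62.400)
l*53 + 43229 = (312/5)*53 + 43229 = 16536/5 + 43229 = 232681/5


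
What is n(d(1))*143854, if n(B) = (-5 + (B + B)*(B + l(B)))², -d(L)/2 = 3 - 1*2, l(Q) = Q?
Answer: 17406334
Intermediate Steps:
d(L) = -2 (d(L) = -2*(3 - 1*2) = -2*(3 - 2) = -2*1 = -2)
n(B) = (-5 + 4*B²)² (n(B) = (-5 + (B + B)*(B + B))² = (-5 + (2*B)*(2*B))² = (-5 + 4*B²)²)
n(d(1))*143854 = (-5 + 4*(-2)²)²*143854 = (-5 + 4*4)²*143854 = (-5 + 16)²*143854 = 11²*143854 = 121*143854 = 17406334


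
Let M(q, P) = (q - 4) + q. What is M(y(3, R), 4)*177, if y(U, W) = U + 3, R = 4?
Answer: 1416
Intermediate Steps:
y(U, W) = 3 + U
M(q, P) = -4 + 2*q (M(q, P) = (-4 + q) + q = -4 + 2*q)
M(y(3, R), 4)*177 = (-4 + 2*(3 + 3))*177 = (-4 + 2*6)*177 = (-4 + 12)*177 = 8*177 = 1416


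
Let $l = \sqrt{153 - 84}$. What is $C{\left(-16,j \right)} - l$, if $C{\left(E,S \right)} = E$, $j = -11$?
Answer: $-16 - \sqrt{69} \approx -24.307$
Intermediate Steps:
$l = \sqrt{69} \approx 8.3066$
$C{\left(-16,j \right)} - l = -16 - \sqrt{69}$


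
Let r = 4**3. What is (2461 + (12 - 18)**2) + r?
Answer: 2561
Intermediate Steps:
r = 64
(2461 + (12 - 18)**2) + r = (2461 + (12 - 18)**2) + 64 = (2461 + (-6)**2) + 64 = (2461 + 36) + 64 = 2497 + 64 = 2561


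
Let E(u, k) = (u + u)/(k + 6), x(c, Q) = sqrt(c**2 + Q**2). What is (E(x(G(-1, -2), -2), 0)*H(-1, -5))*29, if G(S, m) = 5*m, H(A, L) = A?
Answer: -58*sqrt(26)/3 ≈ -98.581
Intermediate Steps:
x(c, Q) = sqrt(Q**2 + c**2)
E(u, k) = 2*u/(6 + k) (E(u, k) = (2*u)/(6 + k) = 2*u/(6 + k))
(E(x(G(-1, -2), -2), 0)*H(-1, -5))*29 = ((2*sqrt((-2)**2 + (5*(-2))**2)/(6 + 0))*(-1))*29 = ((2*sqrt(4 + (-10)**2)/6)*(-1))*29 = ((2*sqrt(4 + 100)*(1/6))*(-1))*29 = ((2*sqrt(104)*(1/6))*(-1))*29 = ((2*(2*sqrt(26))*(1/6))*(-1))*29 = ((2*sqrt(26)/3)*(-1))*29 = -2*sqrt(26)/3*29 = -58*sqrt(26)/3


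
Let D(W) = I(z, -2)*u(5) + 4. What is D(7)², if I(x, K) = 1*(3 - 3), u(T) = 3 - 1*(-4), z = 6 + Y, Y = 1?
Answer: 16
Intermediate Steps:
z = 7 (z = 6 + 1 = 7)
u(T) = 7 (u(T) = 3 + 4 = 7)
I(x, K) = 0 (I(x, K) = 1*0 = 0)
D(W) = 4 (D(W) = 0*7 + 4 = 0 + 4 = 4)
D(7)² = 4² = 16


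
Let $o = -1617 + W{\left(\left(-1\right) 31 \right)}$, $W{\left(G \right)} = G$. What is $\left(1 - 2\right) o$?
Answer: $1648$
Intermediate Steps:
$o = -1648$ ($o = -1617 - 31 = -1648$)
$\left(1 - 2\right) o = \left(1 - 2\right) \left(-1648\right) = \left(-1\right) \left(-1648\right) = 1648$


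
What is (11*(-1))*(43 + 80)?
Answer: -1353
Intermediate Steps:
(11*(-1))*(43 + 80) = -11*123 = -1353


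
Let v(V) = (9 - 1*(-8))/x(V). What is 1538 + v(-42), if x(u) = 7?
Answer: 10783/7 ≈ 1540.4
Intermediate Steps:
v(V) = 17/7 (v(V) = (9 - 1*(-8))/7 = (9 + 8)*(⅐) = 17*(⅐) = 17/7)
1538 + v(-42) = 1538 + 17/7 = 10783/7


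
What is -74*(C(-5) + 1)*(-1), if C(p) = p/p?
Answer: 148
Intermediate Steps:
C(p) = 1
-74*(C(-5) + 1)*(-1) = -74*(1 + 1)*(-1) = -148*(-1) = -74*(-2) = 148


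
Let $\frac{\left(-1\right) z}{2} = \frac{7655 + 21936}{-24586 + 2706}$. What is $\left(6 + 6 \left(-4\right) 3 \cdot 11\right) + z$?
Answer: $- \frac{8569249}{10940} \approx -783.29$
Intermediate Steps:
$z = \frac{29591}{10940}$ ($z = - 2 \frac{7655 + 21936}{-24586 + 2706} = - 2 \frac{29591}{-21880} = - 2 \cdot 29591 \left(- \frac{1}{21880}\right) = \left(-2\right) \left(- \frac{29591}{21880}\right) = \frac{29591}{10940} \approx 2.7048$)
$\left(6 + 6 \left(-4\right) 3 \cdot 11\right) + z = \left(6 + 6 \left(-4\right) 3 \cdot 11\right) + \frac{29591}{10940} = \left(6 + \left(-24\right) 3 \cdot 11\right) + \frac{29591}{10940} = \left(6 - 792\right) + \frac{29591}{10940} = -786 + \frac{29591}{10940} = - \frac{8569249}{10940}$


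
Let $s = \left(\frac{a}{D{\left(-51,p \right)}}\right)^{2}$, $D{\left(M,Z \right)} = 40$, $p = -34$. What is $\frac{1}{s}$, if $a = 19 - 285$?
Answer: $\frac{400}{17689} \approx 0.022613$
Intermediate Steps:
$a = -266$ ($a = 19 - 285 = -266$)
$s = \frac{17689}{400}$ ($s = \left(- \frac{266}{40}\right)^{2} = \left(\left(-266\right) \frac{1}{40}\right)^{2} = \left(- \frac{133}{20}\right)^{2} = \frac{17689}{400} \approx 44.222$)
$\frac{1}{s} = \frac{1}{\frac{17689}{400}} = \frac{400}{17689}$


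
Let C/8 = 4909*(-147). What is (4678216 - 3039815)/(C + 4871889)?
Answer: -1638401/901095 ≈ -1.8182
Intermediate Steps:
C = -5772984 (C = 8*(4909*(-147)) = 8*(-721623) = -5772984)
(4678216 - 3039815)/(C + 4871889) = (4678216 - 3039815)/(-5772984 + 4871889) = 1638401/(-901095) = 1638401*(-1/901095) = -1638401/901095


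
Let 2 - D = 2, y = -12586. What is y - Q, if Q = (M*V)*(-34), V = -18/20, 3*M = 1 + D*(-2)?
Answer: -62981/5 ≈ -12596.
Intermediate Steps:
D = 0 (D = 2 - 1*2 = 2 - 2 = 0)
M = ⅓ (M = (1 + 0*(-2))/3 = (1 + 0)/3 = (⅓)*1 = ⅓ ≈ 0.33333)
V = -9/10 (V = -18*1/20 = -9/10 ≈ -0.90000)
Q = 51/5 (Q = ((⅓)*(-9/10))*(-34) = -3/10*(-34) = 51/5 ≈ 10.200)
y - Q = -12586 - 1*51/5 = -12586 - 51/5 = -62981/5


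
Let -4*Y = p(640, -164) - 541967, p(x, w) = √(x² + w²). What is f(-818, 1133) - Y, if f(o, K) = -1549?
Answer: -548163/4 + √27281 ≈ -1.3688e+5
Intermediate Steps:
p(x, w) = √(w² + x²)
Y = 541967/4 - √27281 (Y = -(√((-164)² + 640²) - 541967)/4 = -(√(26896 + 409600) - 541967)/4 = -(√436496 - 541967)/4 = -(4*√27281 - 541967)/4 = -(-541967 + 4*√27281)/4 = 541967/4 - √27281 ≈ 1.3533e+5)
f(-818, 1133) - Y = -1549 - (541967/4 - √27281) = -1549 + (-541967/4 + √27281) = -548163/4 + √27281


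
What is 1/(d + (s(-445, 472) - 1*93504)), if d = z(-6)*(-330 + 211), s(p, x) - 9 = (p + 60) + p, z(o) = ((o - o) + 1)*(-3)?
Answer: -1/93968 ≈ -1.0642e-5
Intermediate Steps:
z(o) = -3 (z(o) = (0 + 1)*(-3) = 1*(-3) = -3)
s(p, x) = 69 + 2*p (s(p, x) = 9 + ((p + 60) + p) = 9 + ((60 + p) + p) = 9 + (60 + 2*p) = 69 + 2*p)
d = 357 (d = -3*(-330 + 211) = -3*(-119) = 357)
1/(d + (s(-445, 472) - 1*93504)) = 1/(357 + ((69 + 2*(-445)) - 1*93504)) = 1/(357 + ((69 - 890) - 93504)) = 1/(357 + (-821 - 93504)) = 1/(357 - 94325) = 1/(-93968) = -1/93968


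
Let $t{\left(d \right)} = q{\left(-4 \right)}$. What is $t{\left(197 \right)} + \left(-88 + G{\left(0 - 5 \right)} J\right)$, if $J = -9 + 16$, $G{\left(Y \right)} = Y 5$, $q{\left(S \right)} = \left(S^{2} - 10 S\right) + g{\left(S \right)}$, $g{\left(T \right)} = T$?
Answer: $-211$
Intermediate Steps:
$q{\left(S \right)} = S^{2} - 9 S$ ($q{\left(S \right)} = \left(S^{2} - 10 S\right) + S = S^{2} - 9 S$)
$G{\left(Y \right)} = 5 Y$
$t{\left(d \right)} = 52$ ($t{\left(d \right)} = - 4 \left(-9 - 4\right) = \left(-4\right) \left(-13\right) = 52$)
$J = 7$
$t{\left(197 \right)} + \left(-88 + G{\left(0 - 5 \right)} J\right) = 52 + \left(-88 + 5 \left(0 - 5\right) 7\right) = 52 + \left(-88 + 5 \left(-5\right) 7\right) = 52 - 263 = -211$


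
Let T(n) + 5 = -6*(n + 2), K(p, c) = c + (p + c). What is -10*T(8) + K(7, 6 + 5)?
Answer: 679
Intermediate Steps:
K(p, c) = p + 2*c (K(p, c) = c + (c + p) = p + 2*c)
T(n) = -17 - 6*n (T(n) = -5 - 6*(n + 2) = -5 - 6*(2 + n) = -5 + (-12 - 6*n) = -17 - 6*n)
-10*T(8) + K(7, 6 + 5) = -10*(-17 - 6*8) + (7 + 2*(6 + 5)) = -10*(-17 - 48) + (7 + 2*11) = -10*(-65) + (7 + 22) = 650 + 29 = 679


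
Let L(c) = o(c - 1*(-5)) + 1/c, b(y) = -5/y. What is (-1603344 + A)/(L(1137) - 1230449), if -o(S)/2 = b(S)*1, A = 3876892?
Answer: -1476048747396/798840706667 ≈ -1.8477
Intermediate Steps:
o(S) = 10/S (o(S) = -2*(-5/S) = -(-10)/S = 10/S)
L(c) = 1/c + 10/(5 + c) (L(c) = 10/(c - 1*(-5)) + 1/c = 10/(c + 5) + 1/c = 10/(5 + c) + 1/c = 1/c + 10/(5 + c))
(-1603344 + A)/(L(1137) - 1230449) = (-1603344 + 3876892)/((5 + 11*1137)/(1137*(5 + 1137)) - 1230449) = 2273548/((1/1137)*(5 + 12507)/1142 - 1230449) = 2273548/((1/1137)*(1/1142)*12512 - 1230449) = 2273548/(6256/649227 - 1230449) = 2273548/(-798840706667/649227) = 2273548*(-649227/798840706667) = -1476048747396/798840706667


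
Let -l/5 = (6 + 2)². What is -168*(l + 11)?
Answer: 51912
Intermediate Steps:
l = -320 (l = -5*(6 + 2)² = -5*8² = -5*64 = -320)
-168*(l + 11) = -168*(-320 + 11) = -168*(-309) = 51912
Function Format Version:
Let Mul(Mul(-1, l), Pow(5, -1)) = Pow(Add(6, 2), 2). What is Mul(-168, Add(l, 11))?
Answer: 51912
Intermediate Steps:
l = -320 (l = Mul(-5, Pow(Add(6, 2), 2)) = Mul(-5, Pow(8, 2)) = Mul(-5, 64) = -320)
Mul(-168, Add(l, 11)) = Mul(-168, Add(-320, 11)) = Mul(-168, -309) = 51912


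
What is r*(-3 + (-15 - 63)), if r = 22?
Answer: -1782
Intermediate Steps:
r*(-3 + (-15 - 63)) = 22*(-3 + (-15 - 63)) = 22*(-3 - 78) = 22*(-81) = -1782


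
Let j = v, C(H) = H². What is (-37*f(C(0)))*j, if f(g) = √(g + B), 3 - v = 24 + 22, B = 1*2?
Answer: 1591*√2 ≈ 2250.0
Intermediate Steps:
B = 2
v = -43 (v = 3 - (24 + 22) = 3 - 1*46 = 3 - 46 = -43)
j = -43
f(g) = √(2 + g) (f(g) = √(g + 2) = √(2 + g))
(-37*f(C(0)))*j = -37*√(2 + 0²)*(-43) = -37*√(2 + 0)*(-43) = -37*√2*(-43) = 1591*√2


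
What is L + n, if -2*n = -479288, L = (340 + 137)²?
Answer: 467173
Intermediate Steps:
L = 227529 (L = 477² = 227529)
n = 239644 (n = -½*(-479288) = 239644)
L + n = 227529 + 239644 = 467173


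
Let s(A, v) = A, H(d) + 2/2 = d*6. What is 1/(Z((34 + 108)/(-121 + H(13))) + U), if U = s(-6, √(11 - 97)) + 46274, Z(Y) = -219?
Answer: 1/46049 ≈ 2.1716e-5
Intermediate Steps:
H(d) = -1 + 6*d (H(d) = -1 + d*6 = -1 + 6*d)
U = 46268 (U = -6 + 46274 = 46268)
1/(Z((34 + 108)/(-121 + H(13))) + U) = 1/(-219 + 46268) = 1/46049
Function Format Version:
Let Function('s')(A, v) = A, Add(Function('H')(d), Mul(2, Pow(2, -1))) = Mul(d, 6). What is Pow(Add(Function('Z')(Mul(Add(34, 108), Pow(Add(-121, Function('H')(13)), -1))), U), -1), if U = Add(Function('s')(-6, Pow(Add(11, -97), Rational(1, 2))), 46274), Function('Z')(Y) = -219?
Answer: Rational(1, 46049) ≈ 2.1716e-5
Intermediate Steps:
Function('H')(d) = Add(-1, Mul(6, d)) (Function('H')(d) = Add(-1, Mul(d, 6)) = Add(-1, Mul(6, d)))
U = 46268 (U = Add(-6, 46274) = 46268)
Pow(Add(Function('Z')(Mul(Add(34, 108), Pow(Add(-121, Function('H')(13)), -1))), U), -1) = Pow(Add(-219, 46268), -1) = Pow(46049, -1) = Rational(1, 46049)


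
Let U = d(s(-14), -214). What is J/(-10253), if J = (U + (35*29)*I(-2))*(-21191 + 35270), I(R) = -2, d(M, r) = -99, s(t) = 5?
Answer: 29974191/10253 ≈ 2923.5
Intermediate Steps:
U = -99
J = -29974191 (J = (-99 + (35*29)*(-2))*(-21191 + 35270) = (-99 + 1015*(-2))*14079 = (-99 - 2030)*14079 = -2129*14079 = -29974191)
J/(-10253) = -29974191/(-10253) = -29974191*(-1/10253) = 29974191/10253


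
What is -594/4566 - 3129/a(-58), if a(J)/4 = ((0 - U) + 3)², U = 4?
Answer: -2381565/3044 ≈ -782.38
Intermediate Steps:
a(J) = 4 (a(J) = 4*((0 - 1*4) + 3)² = 4*((0 - 4) + 3)² = 4*(-4 + 3)² = 4*(-1)² = 4*1 = 4)
-594/4566 - 3129/a(-58) = -594/4566 - 3129/4 = -594*1/4566 - 3129*¼ = -99/761 - 3129/4 = -2381565/3044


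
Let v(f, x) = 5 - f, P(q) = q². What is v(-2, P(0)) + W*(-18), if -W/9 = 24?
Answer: 3895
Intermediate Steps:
W = -216 (W = -9*24 = -216)
v(-2, P(0)) + W*(-18) = (5 - 1*(-2)) - 216*(-18) = (5 + 2) + 3888 = 7 + 3888 = 3895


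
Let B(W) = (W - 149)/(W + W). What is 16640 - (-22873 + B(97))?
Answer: 3832787/97 ≈ 39513.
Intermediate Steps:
B(W) = (-149 + W)/(2*W) (B(W) = (-149 + W)/((2*W)) = (-149 + W)*(1/(2*W)) = (-149 + W)/(2*W))
16640 - (-22873 + B(97)) = 16640 - (-22873 + (½)*(-149 + 97)/97) = 16640 - (-22873 + (½)*(1/97)*(-52)) = 16640 - (-22873 - 26/97) = 16640 - 1*(-2218707/97) = 16640 + 2218707/97 = 3832787/97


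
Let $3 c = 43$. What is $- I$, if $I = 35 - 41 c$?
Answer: $\frac{1658}{3} \approx 552.67$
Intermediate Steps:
$c = \frac{43}{3}$ ($c = \frac{1}{3} \cdot 43 = \frac{43}{3} \approx 14.333$)
$I = - \frac{1658}{3}$ ($I = 35 - \frac{1763}{3} = - \frac{1658}{3} \approx -552.67$)
$- I = \left(-1\right) \left(- \frac{1658}{3}\right) = \frac{1658}{3}$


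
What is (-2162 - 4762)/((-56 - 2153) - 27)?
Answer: 1731/559 ≈ 3.0966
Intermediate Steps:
(-2162 - 4762)/((-56 - 2153) - 27) = -6924/(-2209 - 27) = -6924/(-2236) = -6924*(-1/2236) = 1731/559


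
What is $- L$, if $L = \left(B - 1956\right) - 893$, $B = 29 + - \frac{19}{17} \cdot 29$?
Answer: $\frac{48491}{17} \approx 2852.4$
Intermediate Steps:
$B = - \frac{58}{17}$ ($B = 29 + \left(-19\right) \frac{1}{17} \cdot 29 = 29 - \frac{551}{17} = - \frac{58}{17} \approx -3.4118$)
$L = - \frac{48491}{17}$ ($L = \left(- \frac{58}{17} - 1956\right) - 893 = - \frac{33310}{17} - 893 = - \frac{48491}{17} \approx -2852.4$)
$- L = \left(-1\right) \left(- \frac{48491}{17}\right) = \frac{48491}{17}$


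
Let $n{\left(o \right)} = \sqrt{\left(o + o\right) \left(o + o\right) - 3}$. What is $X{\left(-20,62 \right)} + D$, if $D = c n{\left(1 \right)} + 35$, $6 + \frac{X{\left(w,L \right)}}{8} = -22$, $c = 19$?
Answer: $-170$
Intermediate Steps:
$X{\left(w,L \right)} = -224$ ($X{\left(w,L \right)} = -48 + 8 \left(-22\right) = -48 - 176 = -224$)
$n{\left(o \right)} = \sqrt{-3 + 4 o^{2}}$ ($n{\left(o \right)} = \sqrt{2 o 2 o - 3} = \sqrt{4 o^{2} - 3} = \sqrt{-3 + 4 o^{2}}$)
$D = 54$ ($D = 19 \sqrt{-3 + 4 \cdot 1^{2}} + 35 = 19 \sqrt{-3 + 4 \cdot 1} + 35 = 19 \sqrt{-3 + 4} + 35 = 19 \sqrt{1} + 35 = 19 \cdot 1 + 35 = 19 + 35 = 54$)
$X{\left(-20,62 \right)} + D = -224 + 54 = -170$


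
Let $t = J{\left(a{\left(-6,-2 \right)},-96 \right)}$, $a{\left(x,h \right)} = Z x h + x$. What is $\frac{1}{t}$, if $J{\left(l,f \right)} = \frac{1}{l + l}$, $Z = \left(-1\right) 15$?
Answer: $-372$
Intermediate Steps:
$Z = -15$
$a{\left(x,h \right)} = x - 15 h x$ ($a{\left(x,h \right)} = - 15 x h + x = - 15 h x + x = x - 15 h x$)
$J{\left(l,f \right)} = \frac{1}{2 l}$
$t = - \frac{1}{372}$ ($t = \frac{1}{2 \left(- 6 \left(1 - -30\right)\right)} = \frac{1}{2 \left(- 6 \left(1 + 30\right)\right)} = \frac{1}{2 \left(\left(-6\right) 31\right)} = \frac{1}{2 \left(-186\right)} = \frac{1}{2} \left(- \frac{1}{186}\right) = - \frac{1}{372} \approx -0.0026882$)
$\frac{1}{t} = \frac{1}{- \frac{1}{372}} = -372$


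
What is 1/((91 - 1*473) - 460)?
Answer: -1/842 ≈ -0.0011876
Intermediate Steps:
1/((91 - 1*473) - 460) = 1/((91 - 473) - 460) = 1/(-382 - 460) = 1/(-842) = -1/842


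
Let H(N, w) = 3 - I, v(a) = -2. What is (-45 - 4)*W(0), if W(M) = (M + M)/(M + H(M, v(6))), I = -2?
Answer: 0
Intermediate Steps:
H(N, w) = 5 (H(N, w) = 3 - 1*(-2) = 3 + 2 = 5)
W(M) = 2*M/(5 + M) (W(M) = (M + M)/(M + 5) = (2*M)/(5 + M) = 2*M/(5 + M))
(-45 - 4)*W(0) = (-45 - 4)*(2*0/(5 + 0)) = -98*0/5 = -49*0 = 0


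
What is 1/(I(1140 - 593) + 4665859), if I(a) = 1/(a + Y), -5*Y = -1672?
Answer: 4407/20562440618 ≈ 2.1432e-7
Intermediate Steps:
Y = 1672/5 (Y = -⅕*(-1672) = 1672/5 ≈ 334.40)
I(a) = 1/(1672/5 + a) (I(a) = 1/(a + 1672/5) = 1/(1672/5 + a))
1/(I(1140 - 593) + 4665859) = 1/(5/(1672 + 5*(1140 - 593)) + 4665859) = 1/(5/(1672 + 5*547) + 4665859) = 1/(5/(1672 + 2735) + 4665859) = 1/(5/4407 + 4665859) = 1/(20562440618/4407) = 4407/20562440618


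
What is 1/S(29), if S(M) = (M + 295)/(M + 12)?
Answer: 41/324 ≈ 0.12654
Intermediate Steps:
S(M) = (295 + M)/(12 + M)
1/S(29) = 1/((295 + 29)/(12 + 29)) = 1/(324/41) = 41/324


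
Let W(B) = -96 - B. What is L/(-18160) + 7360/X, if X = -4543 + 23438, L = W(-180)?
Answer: 6603521/17156660 ≈ 0.38490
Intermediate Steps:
L = 84 (L = -96 - 1*(-180) = -96 + 180 = 84)
X = 18895
L/(-18160) + 7360/X = 84/(-18160) + 7360/18895 = 84*(-1/18160) + 7360*(1/18895) = -21/4540 + 1472/3779 = 6603521/17156660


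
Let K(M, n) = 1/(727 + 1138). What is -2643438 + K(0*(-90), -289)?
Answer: -4930011869/1865 ≈ -2.6434e+6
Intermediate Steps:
K(M, n) = 1/1865
-2643438 + K(0*(-90), -289) = -2643438 + 1/1865 = -4930011869/1865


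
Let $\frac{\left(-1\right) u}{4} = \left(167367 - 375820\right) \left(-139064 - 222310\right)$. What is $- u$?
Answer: $301317977688$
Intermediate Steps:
$u = -301317977688$ ($u = - 4 \left(167367 - 375820\right) \left(-139064 - 222310\right) = - 4 \left(\left(-208453\right) \left(-361374\right)\right) = \left(-4\right) 75329494422 = -301317977688$)
$- u = \left(-1\right) \left(-301317977688\right) = 301317977688$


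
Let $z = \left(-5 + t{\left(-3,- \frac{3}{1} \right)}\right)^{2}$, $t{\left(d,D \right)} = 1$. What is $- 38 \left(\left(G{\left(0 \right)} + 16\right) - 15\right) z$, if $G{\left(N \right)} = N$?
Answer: $-608$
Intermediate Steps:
$z = 16$ ($z = \left(-5 + 1\right)^{2} = \left(-4\right)^{2} = 16$)
$- 38 \left(\left(G{\left(0 \right)} + 16\right) - 15\right) z = - 38 \left(\left(0 + 16\right) - 15\right) 16 = - 38 \left(16 - 15\right) 16 = \left(-38\right) 1 \cdot 16 = \left(-38\right) 16 = -608$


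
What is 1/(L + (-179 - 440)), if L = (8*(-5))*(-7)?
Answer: -1/339 ≈ -0.0029499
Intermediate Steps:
L = 280 (L = -40*(-7) = 280)
1/(L + (-179 - 440)) = 1/(280 + (-179 - 440)) = 1/(280 - 619) = 1/(-339) = -1/339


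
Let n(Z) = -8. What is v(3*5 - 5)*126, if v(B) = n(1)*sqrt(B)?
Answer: -1008*sqrt(10) ≈ -3187.6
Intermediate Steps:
v(B) = -8*sqrt(B)
v(3*5 - 5)*126 = -8*sqrt(3*5 - 5)*126 = -8*sqrt(15 - 5)*126 = -8*sqrt(10)*126 = -1008*sqrt(10)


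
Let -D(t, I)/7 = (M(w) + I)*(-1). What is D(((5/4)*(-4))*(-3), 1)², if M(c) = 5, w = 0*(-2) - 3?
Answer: 1764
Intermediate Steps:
w = -3 (w = 0 - 3 = -3)
D(t, I) = 35 + 7*I (D(t, I) = -7*(5 + I)*(-1) = -7*(-5 - I) = 35 + 7*I)
D(((5/4)*(-4))*(-3), 1)² = (35 + 7*1)² = (35 + 7)² = 42² = 1764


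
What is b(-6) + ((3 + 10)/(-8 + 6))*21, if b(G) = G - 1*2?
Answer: -289/2 ≈ -144.50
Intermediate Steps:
b(G) = -2 + G (b(G) = G - 2 = -2 + G)
b(-6) + ((3 + 10)/(-8 + 6))*21 = (-2 - 6) + ((3 + 10)/(-8 + 6))*21 = -8 + (13/(-2))*21 = -8 + (13*(-1/2))*21 = -8 - 13/2*21 = -8 - 273/2 = -289/2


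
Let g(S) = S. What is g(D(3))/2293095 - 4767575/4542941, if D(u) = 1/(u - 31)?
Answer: -306110071592441/291687068187060 ≈ -1.0494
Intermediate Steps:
D(u) = 1/(-31 + u)
g(D(3))/2293095 - 4767575/4542941 = 1/((-31 + 3)*2293095) - 4767575/4542941 = (1/2293095)/(-28) - 4767575*1/4542941 = -1/28*1/2293095 - 4767575/4542941 = -1/64206660 - 4767575/4542941 = -306110071592441/291687068187060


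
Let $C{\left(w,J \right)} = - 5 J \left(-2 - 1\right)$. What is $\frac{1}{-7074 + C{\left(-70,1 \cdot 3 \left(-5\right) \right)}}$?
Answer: $- \frac{1}{7299} \approx -0.00013701$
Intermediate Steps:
$C{\left(w,J \right)} = 15 J$ ($C{\left(w,J \right)} = - 5 J \left(-3\right) = 15 J$)
$\frac{1}{-7074 + C{\left(-70,1 \cdot 3 \left(-5\right) \right)}} = \frac{1}{-7074 + 15 \cdot 1 \cdot 3 \left(-5\right)} = \frac{1}{-7074 + 15 \cdot 3 \left(-5\right)} = \frac{1}{-7074 + 15 \left(-15\right)} = \frac{1}{-7074 - 225} = \frac{1}{-7299} = - \frac{1}{7299}$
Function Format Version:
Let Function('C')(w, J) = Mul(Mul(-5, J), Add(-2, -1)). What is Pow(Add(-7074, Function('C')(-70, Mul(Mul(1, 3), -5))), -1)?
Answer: Rational(-1, 7299) ≈ -0.00013701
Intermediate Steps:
Function('C')(w, J) = Mul(15, J) (Function('C')(w, J) = Mul(Mul(-5, J), -3) = Mul(15, J))
Pow(Add(-7074, Function('C')(-70, Mul(Mul(1, 3), -5))), -1) = Pow(Add(-7074, Mul(15, Mul(Mul(1, 3), -5))), -1) = Pow(Add(-7074, Mul(15, Mul(3, -5))), -1) = Pow(Add(-7074, Mul(15, -15)), -1) = Pow(Add(-7074, -225), -1) = Pow(-7299, -1) = Rational(-1, 7299)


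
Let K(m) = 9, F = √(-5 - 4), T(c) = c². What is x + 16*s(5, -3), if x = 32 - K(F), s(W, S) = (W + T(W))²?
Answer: 14423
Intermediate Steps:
F = 3*I (F = √(-9) = 3*I ≈ 3.0*I)
s(W, S) = (W + W²)²
x = 23 (x = 32 - 1*9 = 32 - 9 = 23)
x + 16*s(5, -3) = 23 + 16*(5²*(1 + 5)²) = 23 + 16*(25*6²) = 23 + 16*(25*36) = 23 + 16*900 = 23 + 14400 = 14423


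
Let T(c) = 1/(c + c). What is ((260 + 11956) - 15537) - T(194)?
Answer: -1288549/388 ≈ -3321.0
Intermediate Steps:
T(c) = 1/(2*c)
((260 + 11956) - 15537) - T(194) = ((260 + 11956) - 15537) - 1/(2*194) = (12216 - 15537) - 1/(2*194) = -3321 - 1*1/388 = -3321 - 1/388 = -1288549/388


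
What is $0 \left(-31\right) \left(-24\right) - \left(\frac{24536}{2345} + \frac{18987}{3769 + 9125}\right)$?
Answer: $- \frac{17185319}{1439830} \approx -11.936$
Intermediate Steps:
$0 \left(-31\right) \left(-24\right) - \left(\frac{24536}{2345} + \frac{18987}{3769 + 9125}\right) = 0 \left(-24\right) - \left(24536 \cdot \frac{1}{2345} + \frac{18987}{12894}\right) = 0 - \left(\frac{24536}{2345} + 18987 \cdot \frac{1}{12894}\right) = 0 - \left(\frac{24536}{2345} + \frac{6329}{4298}\right) = 0 - \frac{17185319}{1439830} = - \frac{17185319}{1439830}$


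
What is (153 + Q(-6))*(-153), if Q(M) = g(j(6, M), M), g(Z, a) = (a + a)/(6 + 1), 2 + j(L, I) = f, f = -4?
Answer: -162027/7 ≈ -23147.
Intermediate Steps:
j(L, I) = -6 (j(L, I) = -2 - 4 = -6)
g(Z, a) = 2*a/7 (g(Z, a) = (2*a)/7 = (2*a)*(1/7) = 2*a/7)
Q(M) = 2*M/7
(153 + Q(-6))*(-153) = (153 + (2/7)*(-6))*(-153) = (153 - 12/7)*(-153) = (1059/7)*(-153) = -162027/7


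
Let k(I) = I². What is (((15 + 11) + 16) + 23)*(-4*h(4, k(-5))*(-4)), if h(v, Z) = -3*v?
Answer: -12480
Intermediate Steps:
(((15 + 11) + 16) + 23)*(-4*h(4, k(-5))*(-4)) = (((15 + 11) + 16) + 23)*(-(-12)*4*(-4)) = ((26 + 16) + 23)*(-4*(-12)*(-4)) = (42 + 23)*(48*(-4)) = 65*(-192) = -12480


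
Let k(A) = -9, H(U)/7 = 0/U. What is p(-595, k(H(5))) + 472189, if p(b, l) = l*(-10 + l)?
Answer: 472360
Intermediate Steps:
H(U) = 0 (H(U) = 7*(0/U) = 7*0 = 0)
p(-595, k(H(5))) + 472189 = -9*(-10 - 9) + 472189 = -9*(-19) + 472189 = 171 + 472189 = 472360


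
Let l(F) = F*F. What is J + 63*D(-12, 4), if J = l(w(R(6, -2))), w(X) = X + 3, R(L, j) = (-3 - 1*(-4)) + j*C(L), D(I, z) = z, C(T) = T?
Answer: 316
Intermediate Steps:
R(L, j) = 1 + L*j (R(L, j) = (-3 - 1*(-4)) + j*L = (-3 + 4) + L*j = 1 + L*j)
w(X) = 3 + X
l(F) = F²
J = 64 (J = (3 + (1 + 6*(-2)))² = (3 + (1 - 12))² = (3 - 11)² = (-8)² = 64)
J + 63*D(-12, 4) = 64 + 63*4 = 64 + 252 = 316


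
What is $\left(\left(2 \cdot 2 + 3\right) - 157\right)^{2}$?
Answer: $22500$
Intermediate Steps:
$\left(\left(2 \cdot 2 + 3\right) - 157\right)^{2} = \left(\left(4 + 3\right) - 157\right)^{2} = \left(7 - 157\right)^{2} = \left(-150\right)^{2} = 22500$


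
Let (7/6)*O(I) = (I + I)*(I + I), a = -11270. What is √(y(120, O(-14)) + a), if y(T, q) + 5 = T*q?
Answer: √69365 ≈ 263.37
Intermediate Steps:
O(I) = 24*I²/7 (O(I) = 6*((I + I)*(I + I))/7 = 6*((2*I)*(2*I))/7 = 6*(4*I²)/7 = 24*I²/7)
y(T, q) = -5 + T*q
√(y(120, O(-14)) + a) = √((-5 + 120*((24/7)*(-14)²)) - 11270) = √((-5 + 120*((24/7)*196)) - 11270) = √((-5 + 120*672) - 11270) = √((-5 + 80640) - 11270) = √(80635 - 11270) = √69365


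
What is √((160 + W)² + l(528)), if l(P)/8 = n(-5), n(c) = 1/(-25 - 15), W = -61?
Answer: 2*√61255/5 ≈ 98.999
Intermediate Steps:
n(c) = -1/40 (n(c) = 1/(-40) = -1/40)
l(P) = -⅕ (l(P) = 8*(-1/40) = -⅕)
√((160 + W)² + l(528)) = √((160 - 61)² - ⅕) = √(99² - ⅕) = √(9801 - ⅕) = √(49004/5) = 2*√61255/5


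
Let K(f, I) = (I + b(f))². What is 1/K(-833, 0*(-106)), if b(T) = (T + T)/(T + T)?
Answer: 1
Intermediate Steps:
b(T) = 1 (b(T) = (2*T)/((2*T)) = (2*T)*(1/(2*T)) = 1)
K(f, I) = (1 + I)² (K(f, I) = (I + 1)² = (1 + I)²)
1/K(-833, 0*(-106)) = 1/((1 + 0*(-106))²) = 1/((1 + 0)²) = 1/(1²) = 1/1 = 1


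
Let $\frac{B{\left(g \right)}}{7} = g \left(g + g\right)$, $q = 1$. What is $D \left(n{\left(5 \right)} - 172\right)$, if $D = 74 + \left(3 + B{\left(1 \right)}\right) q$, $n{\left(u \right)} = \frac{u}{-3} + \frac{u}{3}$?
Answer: $-15652$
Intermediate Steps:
$n{\left(u \right)} = 0$ ($n{\left(u \right)} = u \left(- \frac{1}{3}\right) + u \frac{1}{3} = - \frac{u}{3} + \frac{u}{3} = 0$)
$B{\left(g \right)} = 14 g^{2}$ ($B{\left(g \right)} = 7 g \left(g + g\right) = 7 g 2 g = 7 \cdot 2 g^{2} = 14 g^{2}$)
$D = 91$ ($D = 74 + \left(3 + 14 \cdot 1^{2}\right) 1 = 74 + \left(3 + 14 \cdot 1\right) 1 = 74 + \left(3 + 14\right) 1 = 74 + 17 \cdot 1 = 74 + 17 = 91$)
$D \left(n{\left(5 \right)} - 172\right) = 91 \left(0 - 172\right) = 91 \left(-172\right) = -15652$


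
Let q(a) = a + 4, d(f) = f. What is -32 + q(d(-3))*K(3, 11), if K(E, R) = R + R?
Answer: -10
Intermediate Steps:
K(E, R) = 2*R
q(a) = 4 + a
-32 + q(d(-3))*K(3, 11) = -32 + (4 - 3)*(2*11) = -32 + 1*22 = -32 + 22 = -10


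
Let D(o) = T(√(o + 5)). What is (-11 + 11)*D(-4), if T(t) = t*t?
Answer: 0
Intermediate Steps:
T(t) = t²
D(o) = 5 + o (D(o) = (√(o + 5))² = (√(5 + o))² = 5 + o)
(-11 + 11)*D(-4) = (-11 + 11)*(5 - 4) = 0*1 = 0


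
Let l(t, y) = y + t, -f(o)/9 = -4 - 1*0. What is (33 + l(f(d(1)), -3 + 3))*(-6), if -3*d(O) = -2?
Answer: -414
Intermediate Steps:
d(O) = 2/3 (d(O) = -1/3*(-2) = 2/3)
f(o) = 36 (f(o) = -9*(-4 - 1*0) = -9*(-4 + 0) = -9*(-4) = 36)
l(t, y) = t + y
(33 + l(f(d(1)), -3 + 3))*(-6) = (33 + (36 + (-3 + 3)))*(-6) = (33 + (36 + 0))*(-6) = (33 + 36)*(-6) = 69*(-6) = -414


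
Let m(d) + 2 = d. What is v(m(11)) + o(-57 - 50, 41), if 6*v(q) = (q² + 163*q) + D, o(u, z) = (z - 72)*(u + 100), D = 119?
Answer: 2969/6 ≈ 494.83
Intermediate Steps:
m(d) = -2 + d
o(u, z) = (-72 + z)*(100 + u)
v(q) = 119/6 + q²/6 + 163*q/6 (v(q) = ((q² + 163*q) + 119)/6 = (119 + q² + 163*q)/6 = 119/6 + q²/6 + 163*q/6)
v(m(11)) + o(-57 - 50, 41) = (119/6 + (-2 + 11)²/6 + 163*(-2 + 11)/6) + (-7200 - 72*(-57 - 50) + 100*41 + (-57 - 50)*41) = (119/6 + (⅙)*9² + (163/6)*9) + (-7200 - 72*(-107) + 4100 - 107*41) = (119/6 + (⅙)*81 + 489/2) + (-7200 + 7704 + 4100 - 4387) = (119/6 + 27/2 + 489/2) + 217 = 1667/6 + 217 = 2969/6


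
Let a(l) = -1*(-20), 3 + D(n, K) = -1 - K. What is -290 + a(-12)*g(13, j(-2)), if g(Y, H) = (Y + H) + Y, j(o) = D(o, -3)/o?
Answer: 240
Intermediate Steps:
D(n, K) = -4 - K (D(n, K) = -3 + (-1 - K) = -4 - K)
j(o) = -1/o (j(o) = (-4 - 1*(-3))/o = (-4 + 3)/o = -1/o)
g(Y, H) = H + 2*Y (g(Y, H) = (H + Y) + Y = H + 2*Y)
a(l) = 20
-290 + a(-12)*g(13, j(-2)) = -290 + 20*(-1/(-2) + 2*13) = -290 + 20*(-1*(-½) + 26) = -290 + 20*(½ + 26) = -290 + 20*(53/2) = -290 + 530 = 240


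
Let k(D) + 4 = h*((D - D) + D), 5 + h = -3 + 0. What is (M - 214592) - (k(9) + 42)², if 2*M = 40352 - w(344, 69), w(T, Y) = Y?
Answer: -391213/2 ≈ -1.9561e+5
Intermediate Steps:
M = 40283/2 (M = (40352 - 1*69)/2 = (40352 - 69)/2 = (½)*40283 = 40283/2 ≈ 20142.)
h = -8 (h = -5 + (-3 + 0) = -5 - 3 = -8)
k(D) = -4 - 8*D (k(D) = -4 - 8*((D - D) + D) = -4 - 8*(0 + D) = -4 - 8*D)
(M - 214592) - (k(9) + 42)² = (40283/2 - 214592) - ((-4 - 8*9) + 42)² = -388901/2 - ((-4 - 72) + 42)² = -388901/2 - (-76 + 42)² = -388901/2 - 1*(-34)² = -388901/2 - 1*1156 = -388901/2 - 1156 = -391213/2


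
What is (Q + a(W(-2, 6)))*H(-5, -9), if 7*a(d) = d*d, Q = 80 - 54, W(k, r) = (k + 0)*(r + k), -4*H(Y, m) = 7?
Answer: -123/2 ≈ -61.500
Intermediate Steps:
H(Y, m) = -7/4 (H(Y, m) = -1/4*7 = -7/4)
W(k, r) = k*(k + r)
Q = 26
a(d) = d**2/7 (a(d) = (d*d)/7 = d**2/7)
(Q + a(W(-2, 6)))*H(-5, -9) = (26 + (-2*(-2 + 6))**2/7)*(-7/4) = (26 + (-2*4)**2/7)*(-7/4) = (26 + (1/7)*(-8)**2)*(-7/4) = (26 + (1/7)*64)*(-7/4) = (26 + 64/7)*(-7/4) = (246/7)*(-7/4) = -123/2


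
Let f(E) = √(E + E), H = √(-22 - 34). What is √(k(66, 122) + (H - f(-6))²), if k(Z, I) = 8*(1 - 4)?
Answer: 2*√(-23 + 2*√42) ≈ 6.3367*I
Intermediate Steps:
H = 2*I*√14 (H = √(-56) = 2*I*√14 ≈ 7.4833*I)
k(Z, I) = -24 (k(Z, I) = 8*(-3) = -24)
f(E) = √2*√E (f(E) = √(2*E) = √2*√E)
√(k(66, 122) + (H - f(-6))²) = √(-24 + (2*I*√14 - √2*√(-6))²) = √(-24 + (2*I*√14 - √2*I*√6)²) = √(-24 + (2*I*√14 - 2*I*√3)²) = √(-24 + (-2*I*√3 + 2*I*√14)²)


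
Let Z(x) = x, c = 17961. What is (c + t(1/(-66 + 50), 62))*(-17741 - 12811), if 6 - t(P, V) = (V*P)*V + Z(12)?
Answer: -555901278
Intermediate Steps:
t(P, V) = -6 - P*V**2 (t(P, V) = 6 - ((V*P)*V + 12) = 6 - ((P*V)*V + 12) = 6 - (P*V**2 + 12) = 6 - (12 + P*V**2) = 6 + (-12 - P*V**2) = -6 - P*V**2)
(c + t(1/(-66 + 50), 62))*(-17741 - 12811) = (17961 + (-6 - 1*62**2/(-66 + 50)))*(-17741 - 12811) = (17961 + (-6 - 1*3844/(-16)))*(-30552) = (17961 + (-6 - 1*(-1/16)*3844))*(-30552) = (17961 + (-6 + 961/4))*(-30552) = (17961 + 937/4)*(-30552) = (72781/4)*(-30552) = -555901278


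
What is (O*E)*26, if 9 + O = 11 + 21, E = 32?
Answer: 19136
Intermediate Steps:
O = 23 (O = -9 + (11 + 21) = -9 + 32 = 23)
(O*E)*26 = (23*32)*26 = 736*26 = 19136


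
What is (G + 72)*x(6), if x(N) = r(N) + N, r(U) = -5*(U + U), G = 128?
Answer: -10800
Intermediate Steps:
r(U) = -10*U
x(N) = -9*N (x(N) = -10*N + N = -9*N)
(G + 72)*x(6) = (128 + 72)*(-9*6) = 200*(-54) = -10800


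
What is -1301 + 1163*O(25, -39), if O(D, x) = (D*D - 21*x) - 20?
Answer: 1654811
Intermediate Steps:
O(D, x) = -20 + D² - 21*x (O(D, x) = (D² - 21*x) - 20 = -20 + D² - 21*x)
-1301 + 1163*O(25, -39) = -1301 + 1163*(-20 + 25² - 21*(-39)) = -1301 + 1163*(-20 + 625 + 819) = -1301 + 1163*1424 = -1301 + 1656112 = 1654811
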